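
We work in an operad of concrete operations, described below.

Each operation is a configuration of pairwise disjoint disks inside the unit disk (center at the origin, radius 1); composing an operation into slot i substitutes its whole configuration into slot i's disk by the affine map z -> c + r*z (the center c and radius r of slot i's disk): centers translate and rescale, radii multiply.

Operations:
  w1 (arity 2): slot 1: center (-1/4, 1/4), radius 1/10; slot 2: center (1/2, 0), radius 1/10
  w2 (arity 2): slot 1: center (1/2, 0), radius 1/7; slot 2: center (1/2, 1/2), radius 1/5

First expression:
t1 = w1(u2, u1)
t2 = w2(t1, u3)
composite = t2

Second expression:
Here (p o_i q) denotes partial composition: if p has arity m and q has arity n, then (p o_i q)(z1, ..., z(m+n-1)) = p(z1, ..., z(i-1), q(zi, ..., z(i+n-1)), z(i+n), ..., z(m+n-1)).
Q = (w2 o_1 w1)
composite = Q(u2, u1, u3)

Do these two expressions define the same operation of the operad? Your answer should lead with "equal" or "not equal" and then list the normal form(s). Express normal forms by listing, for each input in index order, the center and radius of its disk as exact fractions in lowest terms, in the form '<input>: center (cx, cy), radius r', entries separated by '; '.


equal: each reduces to u1: center (4/7, 0), radius 1/70; u2: center (13/28, 1/28), radius 1/70; u3: center (1/2, 1/2), radius 1/5

The first expression, normalized: u1: center (4/7, 0), radius 1/70; u2: center (13/28, 1/28), radius 1/70; u3: center (1/2, 1/2), radius 1/5
The second expression, normalized: u1: center (4/7, 0), radius 1/70; u2: center (13/28, 1/28), radius 1/70; u3: center (1/2, 1/2), radius 1/5
The normal forms match — equal.


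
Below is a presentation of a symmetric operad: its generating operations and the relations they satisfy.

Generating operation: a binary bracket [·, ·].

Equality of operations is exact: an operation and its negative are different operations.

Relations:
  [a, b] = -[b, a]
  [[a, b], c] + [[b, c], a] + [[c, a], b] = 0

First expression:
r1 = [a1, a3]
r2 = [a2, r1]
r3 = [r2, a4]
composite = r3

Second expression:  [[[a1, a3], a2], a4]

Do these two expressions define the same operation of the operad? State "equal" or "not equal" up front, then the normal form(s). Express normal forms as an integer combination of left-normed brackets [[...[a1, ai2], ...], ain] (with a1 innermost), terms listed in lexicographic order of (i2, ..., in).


Normal form of the first expression: -[[[a1, a3], a2], a4]
Normal form of the second expression: [[[a1, a3], a2], a4]
They disagree, so not equal.

not equal; first: -[[[a1, a3], a2], a4]; second: [[[a1, a3], a2], a4]


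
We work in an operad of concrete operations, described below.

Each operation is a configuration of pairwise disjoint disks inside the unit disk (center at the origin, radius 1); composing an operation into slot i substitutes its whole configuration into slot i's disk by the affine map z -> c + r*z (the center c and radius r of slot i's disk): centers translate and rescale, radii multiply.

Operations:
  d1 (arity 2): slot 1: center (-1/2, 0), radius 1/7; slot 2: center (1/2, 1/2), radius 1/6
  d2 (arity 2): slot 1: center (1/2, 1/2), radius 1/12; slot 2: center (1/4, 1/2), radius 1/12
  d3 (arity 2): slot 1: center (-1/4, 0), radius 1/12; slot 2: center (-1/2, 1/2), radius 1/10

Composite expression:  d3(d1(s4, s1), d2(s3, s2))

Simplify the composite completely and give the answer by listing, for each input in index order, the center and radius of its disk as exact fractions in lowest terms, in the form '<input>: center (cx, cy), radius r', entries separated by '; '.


Below d3, radii multiply path by path; the s-disk centers shift.
s4: after 2 affine steps, its disk has center (-7/24, 0), radius 1/84
s1: after 2 affine steps, its disk has center (-5/24, 1/24), radius 1/72
s3: after 2 affine steps, its disk has center (-9/20, 11/20), radius 1/120
s2: after 2 affine steps, its disk has center (-19/40, 11/20), radius 1/120

s1: center (-5/24, 1/24), radius 1/72; s2: center (-19/40, 11/20), radius 1/120; s3: center (-9/20, 11/20), radius 1/120; s4: center (-7/24, 0), radius 1/84


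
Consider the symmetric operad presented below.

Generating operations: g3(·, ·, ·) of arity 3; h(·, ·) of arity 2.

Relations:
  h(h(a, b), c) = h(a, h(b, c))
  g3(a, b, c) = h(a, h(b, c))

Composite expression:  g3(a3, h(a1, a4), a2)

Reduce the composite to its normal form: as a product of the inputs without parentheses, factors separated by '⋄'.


Every regrouping of g3 is equal, so read the a-inputs in written order.
h(a1, a4) spells out as a1 ⋄ a4
g3(a3, h(a1, a4), a2) spells out as a3 ⋄ a1 ⋄ a4 ⋄ a2

a3 ⋄ a1 ⋄ a4 ⋄ a2


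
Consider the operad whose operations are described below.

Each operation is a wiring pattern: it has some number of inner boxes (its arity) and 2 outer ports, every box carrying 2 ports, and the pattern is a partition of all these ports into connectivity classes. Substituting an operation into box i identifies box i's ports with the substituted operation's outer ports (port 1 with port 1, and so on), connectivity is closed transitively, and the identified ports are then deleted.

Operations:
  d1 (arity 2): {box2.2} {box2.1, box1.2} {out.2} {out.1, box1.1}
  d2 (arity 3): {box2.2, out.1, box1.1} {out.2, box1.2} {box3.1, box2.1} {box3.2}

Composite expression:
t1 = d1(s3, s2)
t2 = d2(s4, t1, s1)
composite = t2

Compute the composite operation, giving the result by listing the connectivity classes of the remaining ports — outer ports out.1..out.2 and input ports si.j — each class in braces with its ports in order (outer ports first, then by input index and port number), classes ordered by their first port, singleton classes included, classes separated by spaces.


Treat the ports identified at d2 as solder joints: merge, then drop.
after d1, the pattern on (s3, s2) reads {out.1, s3.1} {out.2} {s2.1, s3.2} {s2.2} (out.j = its outer ports)
after d2, the pattern on (s4, s3, s2, s1) reads {out.1, s4.1} {out.2, s4.2} {s1.1, s3.1} {s1.2} {s2.1, s3.2} {s2.2} (out.j = its outer ports)

{out.1, s4.1} {out.2, s4.2} {s1.1, s3.1} {s1.2} {s2.1, s3.2} {s2.2}


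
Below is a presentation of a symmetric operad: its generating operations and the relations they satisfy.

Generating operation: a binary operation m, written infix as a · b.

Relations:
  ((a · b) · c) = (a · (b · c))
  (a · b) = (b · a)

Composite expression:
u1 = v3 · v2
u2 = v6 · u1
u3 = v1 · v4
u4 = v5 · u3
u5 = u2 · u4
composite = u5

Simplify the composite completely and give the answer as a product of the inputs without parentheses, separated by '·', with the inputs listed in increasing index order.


v1 · v2 · v3 · v4 · v5 · v6

Both nesting and order wash out for m; what remains is which v's occur.
(v3 · v2) linearizes to v3 · v2
(v6 · (v3 · v2)) linearizes to v6 · v3 · v2
(v1 · v4) linearizes to v1 · v4
(v5 · (v1 · v4)) linearizes to v5 · v1 · v4
((v6 · (v3 · v2)) · (v5 · (v1 · v4))) linearizes to v6 · v3 · v2 · v5 · v1 · v4
reordering the factors by index: v1 · v2 · v3 · v4 · v5 · v6


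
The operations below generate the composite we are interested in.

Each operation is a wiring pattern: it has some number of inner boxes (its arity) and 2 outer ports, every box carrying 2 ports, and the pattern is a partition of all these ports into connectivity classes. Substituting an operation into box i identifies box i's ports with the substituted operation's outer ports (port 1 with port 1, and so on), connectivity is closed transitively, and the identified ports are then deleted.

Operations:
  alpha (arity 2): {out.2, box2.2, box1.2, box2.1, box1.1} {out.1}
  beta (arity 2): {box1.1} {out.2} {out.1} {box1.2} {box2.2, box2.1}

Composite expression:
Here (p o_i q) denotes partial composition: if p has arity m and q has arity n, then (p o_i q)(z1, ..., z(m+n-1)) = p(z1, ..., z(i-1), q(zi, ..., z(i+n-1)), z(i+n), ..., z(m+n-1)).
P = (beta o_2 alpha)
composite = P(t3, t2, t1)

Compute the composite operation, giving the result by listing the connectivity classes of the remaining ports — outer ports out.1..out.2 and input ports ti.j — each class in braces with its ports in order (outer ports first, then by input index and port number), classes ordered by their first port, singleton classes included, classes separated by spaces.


Two ports join when wires chain via beta-identified ports.
alpha over (t2, t1) gives {out.1} {out.2, t1.1, t1.2, t2.1, t2.2}, out.j being that stage's outer ports
beta over (t3, t2, t1) gives {out.1} {out.2} {t1.1, t1.2, t2.1, t2.2} {t3.1} {t3.2}, out.j being that stage's outer ports

{out.1} {out.2} {t1.1, t1.2, t2.1, t2.2} {t3.1} {t3.2}


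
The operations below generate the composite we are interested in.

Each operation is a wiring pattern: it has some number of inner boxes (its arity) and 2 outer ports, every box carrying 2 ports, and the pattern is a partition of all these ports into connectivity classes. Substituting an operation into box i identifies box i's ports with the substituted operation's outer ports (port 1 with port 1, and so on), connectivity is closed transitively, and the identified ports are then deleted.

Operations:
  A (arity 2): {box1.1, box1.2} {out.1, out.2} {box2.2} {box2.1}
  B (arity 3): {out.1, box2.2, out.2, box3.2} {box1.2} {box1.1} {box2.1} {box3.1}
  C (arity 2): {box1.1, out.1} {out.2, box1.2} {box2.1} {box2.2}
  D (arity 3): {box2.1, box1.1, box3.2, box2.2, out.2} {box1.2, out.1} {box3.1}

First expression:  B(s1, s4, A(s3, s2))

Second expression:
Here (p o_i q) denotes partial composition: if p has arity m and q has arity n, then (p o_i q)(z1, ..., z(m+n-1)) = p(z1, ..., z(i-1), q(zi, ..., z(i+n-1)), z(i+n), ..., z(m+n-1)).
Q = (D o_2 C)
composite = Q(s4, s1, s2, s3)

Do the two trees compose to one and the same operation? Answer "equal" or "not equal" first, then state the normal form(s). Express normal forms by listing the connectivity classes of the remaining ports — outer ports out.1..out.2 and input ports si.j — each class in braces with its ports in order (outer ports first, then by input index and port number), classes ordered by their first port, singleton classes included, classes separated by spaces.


The first composite normalizes to {out.1, out.2, s4.2} {s1.1} {s1.2} {s2.1} {s2.2} {s3.1, s3.2} {s4.1}
The second composite normalizes to {out.1, s4.2} {out.2, s1.1, s1.2, s3.2, s4.1} {s2.1} {s2.2} {s3.1}
They disagree, so not equal.

not equal: they reduce to {out.1, out.2, s4.2} {s1.1} {s1.2} {s2.1} {s2.2} {s3.1, s3.2} {s4.1} and {out.1, s4.2} {out.2, s1.1, s1.2, s3.2, s4.1} {s2.1} {s2.2} {s3.1}


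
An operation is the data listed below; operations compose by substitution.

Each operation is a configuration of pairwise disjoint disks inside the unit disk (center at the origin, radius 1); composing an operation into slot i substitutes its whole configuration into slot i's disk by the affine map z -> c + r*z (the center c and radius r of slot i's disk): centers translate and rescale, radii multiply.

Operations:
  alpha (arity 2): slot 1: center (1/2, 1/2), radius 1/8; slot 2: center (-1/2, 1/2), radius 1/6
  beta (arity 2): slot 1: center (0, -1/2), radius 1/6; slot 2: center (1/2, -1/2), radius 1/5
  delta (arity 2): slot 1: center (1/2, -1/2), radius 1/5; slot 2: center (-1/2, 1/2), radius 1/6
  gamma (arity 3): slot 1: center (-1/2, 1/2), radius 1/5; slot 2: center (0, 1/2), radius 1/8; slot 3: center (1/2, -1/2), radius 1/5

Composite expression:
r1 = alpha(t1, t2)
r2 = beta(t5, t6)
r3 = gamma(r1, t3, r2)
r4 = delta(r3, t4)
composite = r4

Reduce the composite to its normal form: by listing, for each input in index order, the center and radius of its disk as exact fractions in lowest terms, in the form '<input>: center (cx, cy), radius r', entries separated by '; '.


t1: center (21/50, -19/50), radius 1/200; t2: center (19/50, -19/50), radius 1/150; t3: center (1/2, -2/5), radius 1/40; t4: center (-1/2, 1/2), radius 1/6; t5: center (3/5, -31/50), radius 1/150; t6: center (31/50, -31/50), radius 1/125


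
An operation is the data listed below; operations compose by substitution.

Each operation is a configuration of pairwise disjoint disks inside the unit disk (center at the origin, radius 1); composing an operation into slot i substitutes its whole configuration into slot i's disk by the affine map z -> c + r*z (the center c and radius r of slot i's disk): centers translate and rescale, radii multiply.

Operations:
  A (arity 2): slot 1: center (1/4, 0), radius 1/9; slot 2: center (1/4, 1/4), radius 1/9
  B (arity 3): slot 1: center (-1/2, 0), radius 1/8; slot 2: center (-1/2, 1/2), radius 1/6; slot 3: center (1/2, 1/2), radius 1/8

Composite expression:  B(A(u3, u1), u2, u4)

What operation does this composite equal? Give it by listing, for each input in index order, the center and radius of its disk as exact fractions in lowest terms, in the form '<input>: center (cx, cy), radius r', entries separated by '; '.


u1: center (-15/32, 1/32), radius 1/72; u2: center (-1/2, 1/2), radius 1/6; u3: center (-15/32, 0), radius 1/72; u4: center (1/2, 1/2), radius 1/8

Nesting under B composes maps z -> c + r*z down each u-path.
u3: after 2 affine steps, its disk has center (-15/32, 0), radius 1/72
u1: after 2 affine steps, its disk has center (-15/32, 1/32), radius 1/72
u2: after 1 affine step, its disk has center (-1/2, 1/2), radius 1/6
u4: after 1 affine step, its disk has center (1/2, 1/2), radius 1/8


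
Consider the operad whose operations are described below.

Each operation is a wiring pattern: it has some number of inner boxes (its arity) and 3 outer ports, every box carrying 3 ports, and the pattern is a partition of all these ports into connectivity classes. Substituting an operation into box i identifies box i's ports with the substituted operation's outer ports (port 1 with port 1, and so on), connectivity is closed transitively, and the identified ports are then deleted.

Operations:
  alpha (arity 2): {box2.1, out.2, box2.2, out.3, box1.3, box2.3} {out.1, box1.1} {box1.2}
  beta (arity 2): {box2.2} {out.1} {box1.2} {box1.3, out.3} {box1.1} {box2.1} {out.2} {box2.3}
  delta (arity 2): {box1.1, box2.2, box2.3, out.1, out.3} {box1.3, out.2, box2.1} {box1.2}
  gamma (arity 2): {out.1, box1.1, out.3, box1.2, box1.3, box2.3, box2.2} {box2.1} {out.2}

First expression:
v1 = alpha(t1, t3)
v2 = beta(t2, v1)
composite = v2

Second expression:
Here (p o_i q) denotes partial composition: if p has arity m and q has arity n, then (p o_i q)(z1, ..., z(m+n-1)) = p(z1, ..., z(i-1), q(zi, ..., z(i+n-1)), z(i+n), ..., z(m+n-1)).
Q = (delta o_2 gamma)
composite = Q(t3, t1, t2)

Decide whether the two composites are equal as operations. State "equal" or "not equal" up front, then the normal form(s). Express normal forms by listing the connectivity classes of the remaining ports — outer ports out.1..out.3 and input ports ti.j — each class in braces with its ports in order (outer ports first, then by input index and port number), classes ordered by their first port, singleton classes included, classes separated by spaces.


not equal; the first gives {out.1} {out.2} {out.3, t2.3} {t1.1} {t1.2} {t1.3, t3.1, t3.2, t3.3} {t2.1} {t2.2} and the second {out.1, out.2, out.3, t1.1, t1.2, t1.3, t2.2, t2.3, t3.1, t3.3} {t2.1} {t3.2}

Reducing the first expression gives {out.1} {out.2} {out.3, t2.3} {t1.1} {t1.2} {t1.3, t3.1, t3.2, t3.3} {t2.1} {t2.2}
Reducing the second expression gives {out.1, out.2, out.3, t1.1, t1.2, t1.3, t2.2, t2.3, t3.1, t3.3} {t2.1} {t3.2}
The forms do not match — not equal.


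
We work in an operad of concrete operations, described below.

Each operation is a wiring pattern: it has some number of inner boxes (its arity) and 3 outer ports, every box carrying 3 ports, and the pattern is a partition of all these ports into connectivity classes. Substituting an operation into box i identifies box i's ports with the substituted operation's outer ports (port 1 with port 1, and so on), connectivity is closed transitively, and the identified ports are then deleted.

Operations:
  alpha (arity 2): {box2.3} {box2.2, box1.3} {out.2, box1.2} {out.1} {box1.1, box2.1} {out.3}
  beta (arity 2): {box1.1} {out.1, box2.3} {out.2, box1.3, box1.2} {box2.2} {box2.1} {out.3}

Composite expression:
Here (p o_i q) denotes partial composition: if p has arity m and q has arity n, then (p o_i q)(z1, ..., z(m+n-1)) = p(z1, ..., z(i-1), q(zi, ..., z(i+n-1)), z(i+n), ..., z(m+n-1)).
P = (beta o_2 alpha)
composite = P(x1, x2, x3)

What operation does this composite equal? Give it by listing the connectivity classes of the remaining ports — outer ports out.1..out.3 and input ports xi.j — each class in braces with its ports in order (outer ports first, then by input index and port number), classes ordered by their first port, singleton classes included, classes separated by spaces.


{out.1} {out.2, x1.2, x1.3} {out.3} {x1.1} {x2.1, x3.1} {x2.2} {x2.3, x3.2} {x3.3}

Connectivity passes through glued beta-boundaries; trace each wire chain.
alpha over (x2, x3) gives {out.1} {out.2, x2.2} {out.3} {x2.1, x3.1} {x2.3, x3.2} {x3.3}, out.j being that stage's outer ports
beta over (x1, x2, x3) gives {out.1} {out.2, x1.2, x1.3} {out.3} {x1.1} {x2.1, x3.1} {x2.2} {x2.3, x3.2} {x3.3}, out.j being that stage's outer ports


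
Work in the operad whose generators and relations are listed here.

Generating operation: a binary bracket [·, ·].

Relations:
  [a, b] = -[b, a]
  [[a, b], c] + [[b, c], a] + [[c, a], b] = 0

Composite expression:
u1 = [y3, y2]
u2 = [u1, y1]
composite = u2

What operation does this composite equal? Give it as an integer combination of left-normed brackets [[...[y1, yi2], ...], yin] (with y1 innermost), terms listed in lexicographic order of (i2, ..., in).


[[y1, y2], y3] - [[y1, y3], y2]

Antisymmetry and Jacobi reduce to y1-anchored left-normed brackets.
Composite bracket: [[y3, y2], y1]
Expanding via [a, b] = ab - ba: 4 signed words (2^2 = 4).
Keep just the words that open with y1:
  word y1y2y3 has sign +1, contributing +[[y1, y2], y3]
  word y1y3y2 has sign -1, contributing -[[y1, y3], y2]


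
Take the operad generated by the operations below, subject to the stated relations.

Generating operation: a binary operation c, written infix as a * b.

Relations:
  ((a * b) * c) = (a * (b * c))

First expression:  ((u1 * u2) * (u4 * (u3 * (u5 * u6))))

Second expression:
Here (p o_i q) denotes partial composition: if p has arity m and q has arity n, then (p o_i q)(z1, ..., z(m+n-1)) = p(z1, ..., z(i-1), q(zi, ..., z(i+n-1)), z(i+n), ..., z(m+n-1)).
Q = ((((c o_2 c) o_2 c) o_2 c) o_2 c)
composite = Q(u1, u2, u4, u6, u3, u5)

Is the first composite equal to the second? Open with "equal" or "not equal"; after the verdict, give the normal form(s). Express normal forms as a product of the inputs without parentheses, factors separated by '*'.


not equal — first u1 * u2 * u4 * u3 * u5 * u6, second u1 * u2 * u4 * u6 * u3 * u5


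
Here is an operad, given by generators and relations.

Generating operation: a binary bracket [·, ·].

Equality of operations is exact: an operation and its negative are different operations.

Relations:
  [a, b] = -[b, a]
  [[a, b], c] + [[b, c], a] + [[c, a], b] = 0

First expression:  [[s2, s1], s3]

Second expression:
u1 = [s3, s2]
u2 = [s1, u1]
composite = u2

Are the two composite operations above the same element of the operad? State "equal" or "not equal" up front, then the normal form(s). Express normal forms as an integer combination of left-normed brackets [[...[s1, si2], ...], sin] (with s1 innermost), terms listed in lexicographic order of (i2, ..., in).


not equal — first -[[s1, s2], s3], second -[[s1, s2], s3] + [[s1, s3], s2]

Normal form of the first expression: -[[s1, s2], s3]
Normal form of the second expression: -[[s1, s2], s3] + [[s1, s3], s2]
Distinct normal forms: not equal.


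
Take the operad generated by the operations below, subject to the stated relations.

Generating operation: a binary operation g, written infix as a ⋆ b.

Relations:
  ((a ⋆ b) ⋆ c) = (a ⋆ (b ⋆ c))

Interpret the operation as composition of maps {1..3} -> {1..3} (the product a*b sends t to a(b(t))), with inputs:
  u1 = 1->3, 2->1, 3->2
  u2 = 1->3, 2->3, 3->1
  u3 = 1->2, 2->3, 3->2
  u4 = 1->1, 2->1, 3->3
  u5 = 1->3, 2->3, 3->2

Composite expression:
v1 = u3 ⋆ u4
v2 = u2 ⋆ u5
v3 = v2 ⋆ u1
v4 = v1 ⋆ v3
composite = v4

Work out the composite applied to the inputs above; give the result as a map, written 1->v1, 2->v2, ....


1->2, 2->2, 3->2

(u3 ⋆ u4) = 1->2, 2->2, 3->2
(u2 ⋆ u5) = 1->1, 2->1, 3->3
((u2 ⋆ u5) ⋆ u1) = 1->3, 2->1, 3->1
((u3 ⋆ u4) ⋆ ((u2 ⋆ u5) ⋆ u1)) = 1->2, 2->2, 3->2


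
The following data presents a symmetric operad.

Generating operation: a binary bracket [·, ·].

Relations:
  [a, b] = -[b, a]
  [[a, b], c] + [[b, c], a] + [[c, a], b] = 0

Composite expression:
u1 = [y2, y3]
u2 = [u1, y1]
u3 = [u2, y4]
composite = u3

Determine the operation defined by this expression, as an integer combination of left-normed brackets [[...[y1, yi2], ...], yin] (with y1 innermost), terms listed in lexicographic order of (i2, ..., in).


-[[[y1, y2], y3], y4] + [[[y1, y3], y2], y4]

Left-normed coefficients sit on the y1-initial expansion words.
Composite bracket: [[[y2, y3], y1], y4]
Each bracket splits as ab - ba, giving 8 signed words (2^3 = 8).
Collect the words opening with y1:
  from y1y2y3y4, sign -1: term -[[[y1, y2], y3], y4]
  from y1y3y2y4, sign +1: term +[[[y1, y3], y2], y4]


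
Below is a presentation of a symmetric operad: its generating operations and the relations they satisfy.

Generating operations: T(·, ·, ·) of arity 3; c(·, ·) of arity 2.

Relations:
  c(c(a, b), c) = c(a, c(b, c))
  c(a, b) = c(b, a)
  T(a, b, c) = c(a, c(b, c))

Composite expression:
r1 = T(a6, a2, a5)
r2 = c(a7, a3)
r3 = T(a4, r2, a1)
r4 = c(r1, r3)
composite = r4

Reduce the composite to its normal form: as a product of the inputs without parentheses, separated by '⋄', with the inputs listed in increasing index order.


Shape and order are irrelevant to c; the a-input set decides.
T(a6, a2, a5) flattens to a6 ⋄ a2 ⋄ a5
c(a7, a3) flattens to a7 ⋄ a3
T(a4, c(a7, a3), a1) flattens to a4 ⋄ a7 ⋄ a3 ⋄ a1
c(T(a6, a2, a5), T(a4, c(a7, a3), a1)) flattens to a6 ⋄ a2 ⋄ a5 ⋄ a4 ⋄ a7 ⋄ a3 ⋄ a1
reordering the factors by index: a1 ⋄ a2 ⋄ a3 ⋄ a4 ⋄ a5 ⋄ a6 ⋄ a7

a1 ⋄ a2 ⋄ a3 ⋄ a4 ⋄ a5 ⋄ a6 ⋄ a7


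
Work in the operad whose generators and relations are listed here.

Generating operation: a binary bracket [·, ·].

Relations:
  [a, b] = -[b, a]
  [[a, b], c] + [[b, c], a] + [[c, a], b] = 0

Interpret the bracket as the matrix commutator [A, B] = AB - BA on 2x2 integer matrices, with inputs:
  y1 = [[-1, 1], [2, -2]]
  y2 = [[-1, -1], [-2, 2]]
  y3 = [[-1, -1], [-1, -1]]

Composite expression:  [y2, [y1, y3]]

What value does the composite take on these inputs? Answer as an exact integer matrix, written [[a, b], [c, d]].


[y1, y3] = [[1, -1], [1, -1]]
[y2, [y1, y3]] = [[-3, 5], [-1, 3]]

[[-3, 5], [-1, 3]]


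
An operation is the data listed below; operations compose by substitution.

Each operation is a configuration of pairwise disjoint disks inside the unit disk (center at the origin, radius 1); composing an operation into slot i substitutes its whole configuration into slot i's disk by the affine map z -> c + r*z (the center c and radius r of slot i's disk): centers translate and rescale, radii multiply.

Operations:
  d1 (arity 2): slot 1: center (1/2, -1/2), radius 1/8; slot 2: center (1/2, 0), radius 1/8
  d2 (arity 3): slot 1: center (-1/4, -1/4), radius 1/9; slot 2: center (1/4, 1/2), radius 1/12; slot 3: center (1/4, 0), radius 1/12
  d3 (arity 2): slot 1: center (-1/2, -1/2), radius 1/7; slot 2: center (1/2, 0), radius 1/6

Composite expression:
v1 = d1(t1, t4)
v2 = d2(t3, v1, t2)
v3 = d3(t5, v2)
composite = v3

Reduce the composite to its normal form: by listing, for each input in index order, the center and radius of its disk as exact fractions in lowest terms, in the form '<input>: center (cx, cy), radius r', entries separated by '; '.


t1: center (79/144, 11/144), radius 1/576; t2: center (13/24, 0), radius 1/72; t3: center (11/24, -1/24), radius 1/54; t4: center (79/144, 1/12), radius 1/576; t5: center (-1/2, -1/2), radius 1/7


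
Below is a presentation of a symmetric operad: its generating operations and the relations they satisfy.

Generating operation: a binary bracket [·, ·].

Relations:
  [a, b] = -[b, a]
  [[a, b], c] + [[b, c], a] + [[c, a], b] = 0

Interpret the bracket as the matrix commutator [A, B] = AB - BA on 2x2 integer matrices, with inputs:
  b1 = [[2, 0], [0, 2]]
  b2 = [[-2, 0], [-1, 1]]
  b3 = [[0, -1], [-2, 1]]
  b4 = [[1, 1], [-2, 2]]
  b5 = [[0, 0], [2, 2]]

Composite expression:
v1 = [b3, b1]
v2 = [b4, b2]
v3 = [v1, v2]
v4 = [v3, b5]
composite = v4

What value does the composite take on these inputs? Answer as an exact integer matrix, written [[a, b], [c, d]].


[[0, 0], [0, 0]]

[b3, b1] = [[0, 0], [0, 0]]
[b4, b2] = [[-1, 3], [5, 1]]
[[b3, b1], [b4, b2]] = [[0, 0], [0, 0]]
[[[b3, b1], [b4, b2]], b5] = [[0, 0], [0, 0]]


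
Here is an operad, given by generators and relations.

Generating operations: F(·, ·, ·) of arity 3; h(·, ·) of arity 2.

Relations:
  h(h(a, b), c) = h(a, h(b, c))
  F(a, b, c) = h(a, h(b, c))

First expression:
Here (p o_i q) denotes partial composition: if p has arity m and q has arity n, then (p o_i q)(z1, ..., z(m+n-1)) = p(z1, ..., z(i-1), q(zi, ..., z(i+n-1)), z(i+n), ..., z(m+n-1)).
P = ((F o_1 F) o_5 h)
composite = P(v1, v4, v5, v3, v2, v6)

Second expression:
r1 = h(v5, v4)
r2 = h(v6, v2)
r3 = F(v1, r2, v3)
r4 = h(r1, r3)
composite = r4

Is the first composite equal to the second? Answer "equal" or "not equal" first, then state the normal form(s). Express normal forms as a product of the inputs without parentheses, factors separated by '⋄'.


not equal: they reduce to v1 ⋄ v4 ⋄ v5 ⋄ v3 ⋄ v2 ⋄ v6 and v5 ⋄ v4 ⋄ v1 ⋄ v6 ⋄ v2 ⋄ v3

Reducing the first expression gives v1 ⋄ v4 ⋄ v5 ⋄ v3 ⋄ v2 ⋄ v6
Reducing the second expression gives v5 ⋄ v4 ⋄ v1 ⋄ v6 ⋄ v2 ⋄ v3
No match — not equal.


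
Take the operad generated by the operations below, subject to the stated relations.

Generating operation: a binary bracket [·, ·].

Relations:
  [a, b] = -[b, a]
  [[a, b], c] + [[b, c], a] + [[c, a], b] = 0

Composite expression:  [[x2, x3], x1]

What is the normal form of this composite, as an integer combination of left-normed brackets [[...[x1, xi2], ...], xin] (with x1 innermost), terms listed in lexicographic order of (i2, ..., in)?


-[[x1, x2], x3] + [[x1, x3], x2]

Expand each bracket as ab - ba; the x1-initial words give the coefficients.
Composite bracket: [[x2, x3], x1]
Under [a, b] = ab - ba we get 4 signed associative words (2^2 = 4).
Only words starting with x1 matter:
  x1x2x3 (sign -1) contributes -[[x1, x2], x3]
  x1x3x2 (sign +1) contributes +[[x1, x3], x2]


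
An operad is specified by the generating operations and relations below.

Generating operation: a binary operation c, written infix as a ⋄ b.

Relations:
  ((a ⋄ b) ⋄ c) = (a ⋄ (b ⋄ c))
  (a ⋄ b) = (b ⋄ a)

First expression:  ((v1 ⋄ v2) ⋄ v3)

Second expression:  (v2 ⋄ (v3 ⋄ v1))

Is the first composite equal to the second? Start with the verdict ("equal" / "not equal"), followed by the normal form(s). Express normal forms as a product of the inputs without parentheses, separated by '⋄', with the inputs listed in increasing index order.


equal; both compose to v1 ⋄ v2 ⋄ v3

Normal form of the first expression: v1 ⋄ v2 ⋄ v3
Normal form of the second expression: v1 ⋄ v2 ⋄ v3
The normal forms match — equal.


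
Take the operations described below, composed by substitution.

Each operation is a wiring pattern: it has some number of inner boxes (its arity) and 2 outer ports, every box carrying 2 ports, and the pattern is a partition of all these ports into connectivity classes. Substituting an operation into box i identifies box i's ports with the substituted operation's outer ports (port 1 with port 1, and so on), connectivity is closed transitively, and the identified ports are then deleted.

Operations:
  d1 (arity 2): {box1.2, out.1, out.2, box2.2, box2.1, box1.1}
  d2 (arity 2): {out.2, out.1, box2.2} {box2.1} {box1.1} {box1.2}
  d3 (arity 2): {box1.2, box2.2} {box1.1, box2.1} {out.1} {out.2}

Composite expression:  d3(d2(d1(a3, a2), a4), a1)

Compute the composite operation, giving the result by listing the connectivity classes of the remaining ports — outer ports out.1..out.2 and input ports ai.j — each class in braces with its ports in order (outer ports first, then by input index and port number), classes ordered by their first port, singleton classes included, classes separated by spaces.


Reachability decides: close wires over d3-identified ports.
stage d1: inputs (a3, a2), connectivity {out.1, out.2, a2.1, a2.2, a3.1, a3.2}, out.j its boundary
stage d2: inputs (a3, a2, a4), connectivity {out.1, out.2, a4.2} {a2.1, a2.2, a3.1, a3.2} {a4.1}, out.j its boundary
stage d3: inputs (a3, a2, a4, a1), connectivity {out.1} {out.2} {a1.1, a1.2, a4.2} {a2.1, a2.2, a3.1, a3.2} {a4.1}, out.j its boundary

{out.1} {out.2} {a1.1, a1.2, a4.2} {a2.1, a2.2, a3.1, a3.2} {a4.1}


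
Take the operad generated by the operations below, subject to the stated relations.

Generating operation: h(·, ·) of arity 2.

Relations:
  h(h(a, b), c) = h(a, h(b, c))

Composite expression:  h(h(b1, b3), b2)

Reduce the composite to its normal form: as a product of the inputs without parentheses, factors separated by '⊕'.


b1 ⊕ b3 ⊕ b2


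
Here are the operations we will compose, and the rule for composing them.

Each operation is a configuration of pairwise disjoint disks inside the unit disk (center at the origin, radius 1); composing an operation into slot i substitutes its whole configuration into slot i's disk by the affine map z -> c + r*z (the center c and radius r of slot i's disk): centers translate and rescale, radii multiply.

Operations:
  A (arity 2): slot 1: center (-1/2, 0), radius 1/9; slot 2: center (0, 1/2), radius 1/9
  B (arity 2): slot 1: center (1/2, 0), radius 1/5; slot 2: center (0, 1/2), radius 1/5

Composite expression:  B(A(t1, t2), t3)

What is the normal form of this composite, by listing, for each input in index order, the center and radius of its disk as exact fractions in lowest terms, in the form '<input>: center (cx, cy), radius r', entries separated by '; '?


Follow each t-input down from B: c' goes to c + r*c', radius to r*r'.
tracing t1 down its 2-map path: center (2/5, 0), radius 1/45
tracing t2 down its 2-map path: center (1/2, 1/10), radius 1/45
tracing t3 down its 1-map path: center (0, 1/2), radius 1/5

t1: center (2/5, 0), radius 1/45; t2: center (1/2, 1/10), radius 1/45; t3: center (0, 1/2), radius 1/5


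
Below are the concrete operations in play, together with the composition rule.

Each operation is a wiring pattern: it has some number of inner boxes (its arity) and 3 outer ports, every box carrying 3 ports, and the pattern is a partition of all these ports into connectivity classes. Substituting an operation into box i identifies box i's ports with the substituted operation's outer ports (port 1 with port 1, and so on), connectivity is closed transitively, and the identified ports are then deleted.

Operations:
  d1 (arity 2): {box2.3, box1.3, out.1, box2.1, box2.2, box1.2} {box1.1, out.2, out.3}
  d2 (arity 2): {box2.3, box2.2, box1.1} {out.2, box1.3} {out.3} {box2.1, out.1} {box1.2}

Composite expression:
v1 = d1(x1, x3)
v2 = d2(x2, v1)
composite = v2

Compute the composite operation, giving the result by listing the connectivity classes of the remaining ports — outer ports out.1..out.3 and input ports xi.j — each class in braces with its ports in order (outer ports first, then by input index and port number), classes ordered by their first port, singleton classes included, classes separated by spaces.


{out.1, x1.2, x1.3, x3.1, x3.2, x3.3} {out.2, x2.3} {out.3} {x1.1, x2.1} {x2.2}

Reachability decides: close wires over d2-identified ports.
composing d1 on (x1, x3), with out.j its own outer ports: {out.1, x1.2, x1.3, x3.1, x3.2, x3.3} {out.2, out.3, x1.1}
composing d2 on (x2, x1, x3), with out.j its own outer ports: {out.1, x1.2, x1.3, x3.1, x3.2, x3.3} {out.2, x2.3} {out.3} {x1.1, x2.1} {x2.2}


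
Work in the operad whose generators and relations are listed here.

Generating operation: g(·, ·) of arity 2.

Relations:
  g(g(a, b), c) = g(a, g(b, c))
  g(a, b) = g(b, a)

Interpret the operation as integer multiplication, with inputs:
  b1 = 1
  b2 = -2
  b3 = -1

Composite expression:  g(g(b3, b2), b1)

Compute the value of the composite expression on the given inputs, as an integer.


2


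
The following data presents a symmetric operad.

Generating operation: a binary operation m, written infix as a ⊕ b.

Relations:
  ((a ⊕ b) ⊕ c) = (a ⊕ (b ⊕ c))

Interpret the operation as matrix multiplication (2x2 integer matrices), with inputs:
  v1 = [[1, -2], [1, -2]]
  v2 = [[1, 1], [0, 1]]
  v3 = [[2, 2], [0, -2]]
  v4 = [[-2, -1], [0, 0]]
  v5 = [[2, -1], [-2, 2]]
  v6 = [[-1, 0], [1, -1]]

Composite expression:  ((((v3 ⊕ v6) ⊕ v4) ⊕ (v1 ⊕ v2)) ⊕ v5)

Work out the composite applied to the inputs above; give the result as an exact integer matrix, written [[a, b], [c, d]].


(v3 ⊕ v6) = [[0, -2], [-2, 2]]
((v3 ⊕ v6) ⊕ v4) = [[0, 0], [4, 2]]
(v1 ⊕ v2) = [[1, -1], [1, -1]]
(((v3 ⊕ v6) ⊕ v4) ⊕ (v1 ⊕ v2)) = [[0, 0], [6, -6]]
((((v3 ⊕ v6) ⊕ v4) ⊕ (v1 ⊕ v2)) ⊕ v5) = [[0, 0], [24, -18]]

[[0, 0], [24, -18]]


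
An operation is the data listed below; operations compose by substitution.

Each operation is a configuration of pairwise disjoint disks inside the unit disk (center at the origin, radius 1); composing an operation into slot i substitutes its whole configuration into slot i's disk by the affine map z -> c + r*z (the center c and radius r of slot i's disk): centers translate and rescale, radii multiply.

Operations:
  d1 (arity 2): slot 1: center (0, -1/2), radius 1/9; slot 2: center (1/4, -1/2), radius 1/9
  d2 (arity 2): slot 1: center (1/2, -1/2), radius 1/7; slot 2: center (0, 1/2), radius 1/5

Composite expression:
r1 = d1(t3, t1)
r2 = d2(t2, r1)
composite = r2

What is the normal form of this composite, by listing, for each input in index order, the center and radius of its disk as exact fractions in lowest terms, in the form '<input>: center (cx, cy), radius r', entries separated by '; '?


t1: center (1/20, 2/5), radius 1/45; t2: center (1/2, -1/2), radius 1/7; t3: center (0, 2/5), radius 1/45

Below d2, radii multiply path by path; the t-disk centers shift.
for t2, the 1-step affine chain lands on center (1/2, -1/2), radius 1/7
for t3, the 2-step affine chain lands on center (0, 2/5), radius 1/45
for t1, the 2-step affine chain lands on center (1/20, 2/5), radius 1/45


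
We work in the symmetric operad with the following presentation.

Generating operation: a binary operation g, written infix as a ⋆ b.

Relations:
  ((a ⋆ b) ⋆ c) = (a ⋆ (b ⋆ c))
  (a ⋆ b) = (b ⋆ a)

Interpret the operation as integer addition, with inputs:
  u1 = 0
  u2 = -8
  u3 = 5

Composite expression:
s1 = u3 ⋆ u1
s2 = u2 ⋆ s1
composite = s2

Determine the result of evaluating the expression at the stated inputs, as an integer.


(u3 ⋆ u1) = 5
(u2 ⋆ (u3 ⋆ u1)) = -3

-3


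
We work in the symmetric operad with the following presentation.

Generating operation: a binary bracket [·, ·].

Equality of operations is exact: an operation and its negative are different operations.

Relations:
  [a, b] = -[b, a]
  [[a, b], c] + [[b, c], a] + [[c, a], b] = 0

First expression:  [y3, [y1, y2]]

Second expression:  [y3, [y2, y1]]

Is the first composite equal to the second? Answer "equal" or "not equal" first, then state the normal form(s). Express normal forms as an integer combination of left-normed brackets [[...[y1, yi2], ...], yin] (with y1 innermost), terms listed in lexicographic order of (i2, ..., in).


not equal; the first gives -[[y1, y2], y3] and the second [[y1, y2], y3]

The first composite normalizes to -[[y1, y2], y3]
The second composite normalizes to [[y1, y2], y3]
They disagree, so not equal.


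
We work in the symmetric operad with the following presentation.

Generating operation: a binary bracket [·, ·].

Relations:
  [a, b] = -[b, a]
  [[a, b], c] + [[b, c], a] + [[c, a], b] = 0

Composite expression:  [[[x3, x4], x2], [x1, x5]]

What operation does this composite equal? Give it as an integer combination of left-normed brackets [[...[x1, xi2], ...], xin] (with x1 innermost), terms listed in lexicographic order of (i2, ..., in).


[[[[x1, x5], x2], x3], x4] - [[[[x1, x5], x2], x4], x3] - [[[[x1, x5], x3], x4], x2] + [[[[x1, x5], x4], x3], x2]

In the tensor algebra, words opening x1 carry the x1-anchored form.
Composite bracket: [[[x3, x4], x2], [x1, x5]]
Under [a, b] = ab - ba we get 16 signed associative words (2^4 = 16).
Only words starting with x1 matter:
  from x1x5x2x3x4, sign +1: term +[[[[x1, x5], x2], x3], x4]
  from x1x5x2x4x3, sign -1: term -[[[[x1, x5], x2], x4], x3]
  from x1x5x3x4x2, sign -1: term -[[[[x1, x5], x3], x4], x2]
  from x1x5x4x3x2, sign +1: term +[[[[x1, x5], x4], x3], x2]


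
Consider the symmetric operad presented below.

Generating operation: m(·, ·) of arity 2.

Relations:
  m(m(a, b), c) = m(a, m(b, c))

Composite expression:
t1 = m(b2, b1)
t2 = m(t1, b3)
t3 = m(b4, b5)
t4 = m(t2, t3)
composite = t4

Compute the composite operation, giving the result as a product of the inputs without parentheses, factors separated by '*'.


b2 * b1 * b3 * b4 * b5

Key point: m is associative — brackets drop, the b-order remains.
m(b2, b1) collapses to b2 * b1
m(m(b2, b1), b3) collapses to b2 * b1 * b3
m(b4, b5) collapses to b4 * b5
m(m(m(b2, b1), b3), m(b4, b5)) collapses to b2 * b1 * b3 * b4 * b5


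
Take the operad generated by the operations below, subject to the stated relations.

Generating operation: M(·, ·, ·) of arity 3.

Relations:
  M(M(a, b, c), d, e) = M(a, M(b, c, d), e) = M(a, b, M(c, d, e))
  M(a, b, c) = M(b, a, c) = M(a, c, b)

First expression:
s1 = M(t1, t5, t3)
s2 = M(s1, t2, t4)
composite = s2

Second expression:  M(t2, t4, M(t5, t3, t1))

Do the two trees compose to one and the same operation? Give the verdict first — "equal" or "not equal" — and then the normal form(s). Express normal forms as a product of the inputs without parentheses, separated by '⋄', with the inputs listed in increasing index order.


equal: each reduces to t1 ⋄ t2 ⋄ t3 ⋄ t4 ⋄ t5

Normal form of the first expression: t1 ⋄ t2 ⋄ t3 ⋄ t4 ⋄ t5
Normal form of the second expression: t1 ⋄ t2 ⋄ t3 ⋄ t4 ⋄ t5
The forms coincide; equal.


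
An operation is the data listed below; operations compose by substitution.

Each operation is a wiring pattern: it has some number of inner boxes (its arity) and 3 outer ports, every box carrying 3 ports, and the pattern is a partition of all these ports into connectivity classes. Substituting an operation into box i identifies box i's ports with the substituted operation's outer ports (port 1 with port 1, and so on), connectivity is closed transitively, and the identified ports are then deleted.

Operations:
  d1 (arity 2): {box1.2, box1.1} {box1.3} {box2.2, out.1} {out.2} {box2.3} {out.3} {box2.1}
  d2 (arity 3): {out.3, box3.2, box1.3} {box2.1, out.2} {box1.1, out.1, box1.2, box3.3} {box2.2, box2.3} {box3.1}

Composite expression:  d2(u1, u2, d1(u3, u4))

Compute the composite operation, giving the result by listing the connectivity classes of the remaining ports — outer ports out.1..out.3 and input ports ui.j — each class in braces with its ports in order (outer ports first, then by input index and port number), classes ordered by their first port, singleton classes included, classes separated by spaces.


{out.1, u1.1, u1.2} {out.2, u2.1} {out.3, u1.3} {u2.2, u2.3} {u3.1, u3.2} {u3.3} {u4.1} {u4.2} {u4.3}


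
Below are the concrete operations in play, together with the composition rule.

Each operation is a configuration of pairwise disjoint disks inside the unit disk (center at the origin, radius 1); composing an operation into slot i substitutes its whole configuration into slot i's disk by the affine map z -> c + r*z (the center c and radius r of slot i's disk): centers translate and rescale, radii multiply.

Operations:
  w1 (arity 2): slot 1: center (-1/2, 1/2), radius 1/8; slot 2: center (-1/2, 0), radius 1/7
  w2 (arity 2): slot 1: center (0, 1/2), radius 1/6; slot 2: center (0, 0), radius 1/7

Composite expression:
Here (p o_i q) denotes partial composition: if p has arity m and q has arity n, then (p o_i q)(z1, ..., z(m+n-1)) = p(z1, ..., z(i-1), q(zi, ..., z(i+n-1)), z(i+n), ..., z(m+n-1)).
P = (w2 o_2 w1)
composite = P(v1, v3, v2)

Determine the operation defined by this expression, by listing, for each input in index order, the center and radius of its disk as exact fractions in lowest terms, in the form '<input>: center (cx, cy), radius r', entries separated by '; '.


v1: center (0, 1/2), radius 1/6; v2: center (-1/14, 0), radius 1/49; v3: center (-1/14, 1/14), radius 1/56

Below w2, radii multiply path by path; the v-disk centers shift.
v1 passes through 1 substitution, ending at center (0, 1/2), radius 1/6
v3 passes through 2 substitutions, ending at center (-1/14, 1/14), radius 1/56
v2 passes through 2 substitutions, ending at center (-1/14, 0), radius 1/49
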